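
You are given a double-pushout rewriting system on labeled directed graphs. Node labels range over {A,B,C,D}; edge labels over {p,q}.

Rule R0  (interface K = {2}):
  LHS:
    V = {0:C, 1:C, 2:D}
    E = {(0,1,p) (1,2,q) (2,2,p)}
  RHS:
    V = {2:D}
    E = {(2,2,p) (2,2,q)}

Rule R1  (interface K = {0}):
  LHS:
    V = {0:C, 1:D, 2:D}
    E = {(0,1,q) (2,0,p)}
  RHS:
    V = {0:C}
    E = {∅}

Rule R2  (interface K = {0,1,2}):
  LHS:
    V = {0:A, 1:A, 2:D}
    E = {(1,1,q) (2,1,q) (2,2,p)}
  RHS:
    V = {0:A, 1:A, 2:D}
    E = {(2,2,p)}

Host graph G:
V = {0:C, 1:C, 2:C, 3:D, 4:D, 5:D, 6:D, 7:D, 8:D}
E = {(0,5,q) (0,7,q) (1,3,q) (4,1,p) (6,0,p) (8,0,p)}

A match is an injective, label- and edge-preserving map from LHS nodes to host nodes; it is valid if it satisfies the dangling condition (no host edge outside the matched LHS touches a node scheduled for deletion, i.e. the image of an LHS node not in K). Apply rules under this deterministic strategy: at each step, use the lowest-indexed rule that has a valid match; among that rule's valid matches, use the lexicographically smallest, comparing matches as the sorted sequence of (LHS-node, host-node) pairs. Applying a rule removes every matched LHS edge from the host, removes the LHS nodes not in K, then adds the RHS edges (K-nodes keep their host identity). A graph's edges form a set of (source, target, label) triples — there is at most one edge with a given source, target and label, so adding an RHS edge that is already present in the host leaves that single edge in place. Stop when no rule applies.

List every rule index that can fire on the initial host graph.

R0: no valid match — LHS pattern not found
R1: 5 valid matches — {0↦0, 1↦5, 2↦6}, {0↦0, 1↦5, 2↦8}, {0↦0, 1↦7, 2↦6} (+2 more)
R2: no valid match — LHS pattern not found

Answer: [R1]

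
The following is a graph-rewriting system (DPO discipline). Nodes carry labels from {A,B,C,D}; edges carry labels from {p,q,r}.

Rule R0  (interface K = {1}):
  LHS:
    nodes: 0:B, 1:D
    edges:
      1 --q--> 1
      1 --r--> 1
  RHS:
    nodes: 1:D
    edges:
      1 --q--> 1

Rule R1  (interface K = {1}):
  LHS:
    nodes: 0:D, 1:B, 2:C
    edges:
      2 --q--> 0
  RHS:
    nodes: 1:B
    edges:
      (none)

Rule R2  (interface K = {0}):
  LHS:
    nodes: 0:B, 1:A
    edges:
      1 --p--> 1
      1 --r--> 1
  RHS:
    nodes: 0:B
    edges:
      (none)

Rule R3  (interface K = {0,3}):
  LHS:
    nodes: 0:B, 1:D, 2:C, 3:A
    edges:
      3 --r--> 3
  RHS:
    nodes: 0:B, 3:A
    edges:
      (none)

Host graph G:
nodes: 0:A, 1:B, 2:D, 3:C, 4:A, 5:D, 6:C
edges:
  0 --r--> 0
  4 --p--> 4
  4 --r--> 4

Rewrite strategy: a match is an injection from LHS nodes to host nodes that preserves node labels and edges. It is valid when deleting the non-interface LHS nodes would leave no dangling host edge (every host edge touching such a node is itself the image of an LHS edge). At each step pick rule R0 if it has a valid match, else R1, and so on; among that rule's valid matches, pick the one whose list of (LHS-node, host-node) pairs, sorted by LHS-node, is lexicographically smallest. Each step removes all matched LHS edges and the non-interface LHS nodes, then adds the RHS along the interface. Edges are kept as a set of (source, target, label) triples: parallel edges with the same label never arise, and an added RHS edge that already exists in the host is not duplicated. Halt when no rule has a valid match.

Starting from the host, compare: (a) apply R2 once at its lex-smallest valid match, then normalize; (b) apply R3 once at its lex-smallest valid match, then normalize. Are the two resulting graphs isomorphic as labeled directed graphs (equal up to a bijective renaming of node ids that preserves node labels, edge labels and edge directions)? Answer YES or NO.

branch R2-first: apply at {0↦1, 1↦4} → |E|=1, then 1 more step(s) → NF |V|=4 |E|=0 V={0:A, 1:B, 5:D, 6:C} E=∅
branch R3-first: apply at {0↦1, 1↦2, 2↦3, 3↦0} → |E|=2, then 1 more step(s) → NF |V|=4 |E|=0 V={0:A, 1:B, 5:D, 6:C} E=∅
graphs isomorphic (equal up to label-preserving node renaming)

Answer: YES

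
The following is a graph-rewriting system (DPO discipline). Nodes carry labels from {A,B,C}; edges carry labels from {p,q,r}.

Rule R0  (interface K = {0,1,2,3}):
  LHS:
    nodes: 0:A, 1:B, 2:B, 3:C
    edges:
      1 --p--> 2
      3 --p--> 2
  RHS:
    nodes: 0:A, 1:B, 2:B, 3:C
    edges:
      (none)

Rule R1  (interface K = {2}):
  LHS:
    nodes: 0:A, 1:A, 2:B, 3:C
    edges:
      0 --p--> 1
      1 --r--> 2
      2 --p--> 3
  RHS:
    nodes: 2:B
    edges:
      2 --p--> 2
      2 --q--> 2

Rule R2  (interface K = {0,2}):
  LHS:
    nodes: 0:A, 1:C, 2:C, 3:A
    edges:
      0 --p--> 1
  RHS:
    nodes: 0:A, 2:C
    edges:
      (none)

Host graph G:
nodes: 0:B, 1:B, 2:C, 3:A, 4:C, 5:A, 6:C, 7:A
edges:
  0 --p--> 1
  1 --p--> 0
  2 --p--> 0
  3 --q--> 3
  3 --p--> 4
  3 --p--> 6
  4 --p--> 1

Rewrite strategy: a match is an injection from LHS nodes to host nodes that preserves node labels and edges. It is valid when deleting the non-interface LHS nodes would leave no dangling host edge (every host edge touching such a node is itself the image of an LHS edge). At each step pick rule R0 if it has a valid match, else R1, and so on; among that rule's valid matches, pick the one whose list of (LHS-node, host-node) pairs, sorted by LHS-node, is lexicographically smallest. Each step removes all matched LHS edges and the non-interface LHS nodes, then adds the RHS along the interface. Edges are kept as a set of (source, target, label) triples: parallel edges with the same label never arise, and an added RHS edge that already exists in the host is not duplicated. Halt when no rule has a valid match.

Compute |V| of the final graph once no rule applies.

Answer: 4

Rewrite trace:
start.  V:8 E:7  edges: 0-p->1 1-p->0 2-p->0 3-q->3 3-p->4 3-p->6 4-p->1
1. fire R0 via {0↦3, 1↦0, 2↦1, 3↦4}  →  V:8 E:5  edges: 1-p->0 2-p->0 3-q->3 3-p->4 3-p->6
2. fire R0 via {0↦3, 1↦1, 2↦0, 3↦2}  →  V:8 E:3  edges: 3-q->3 3-p->4 3-p->6
3. fire R2 via {0↦3, 1↦4, 2↦2, 3↦5}  →  V:6 E:2  edges: 3-q->3 3-p->6
4. fire R2 via {0↦3, 1↦6, 2↦2, 3↦7}  →  V:4 E:1  edges: 3-q->3
normal form: no rule applies after step 4
NF nodes: {0:B, 1:B, 2:C, 3:A}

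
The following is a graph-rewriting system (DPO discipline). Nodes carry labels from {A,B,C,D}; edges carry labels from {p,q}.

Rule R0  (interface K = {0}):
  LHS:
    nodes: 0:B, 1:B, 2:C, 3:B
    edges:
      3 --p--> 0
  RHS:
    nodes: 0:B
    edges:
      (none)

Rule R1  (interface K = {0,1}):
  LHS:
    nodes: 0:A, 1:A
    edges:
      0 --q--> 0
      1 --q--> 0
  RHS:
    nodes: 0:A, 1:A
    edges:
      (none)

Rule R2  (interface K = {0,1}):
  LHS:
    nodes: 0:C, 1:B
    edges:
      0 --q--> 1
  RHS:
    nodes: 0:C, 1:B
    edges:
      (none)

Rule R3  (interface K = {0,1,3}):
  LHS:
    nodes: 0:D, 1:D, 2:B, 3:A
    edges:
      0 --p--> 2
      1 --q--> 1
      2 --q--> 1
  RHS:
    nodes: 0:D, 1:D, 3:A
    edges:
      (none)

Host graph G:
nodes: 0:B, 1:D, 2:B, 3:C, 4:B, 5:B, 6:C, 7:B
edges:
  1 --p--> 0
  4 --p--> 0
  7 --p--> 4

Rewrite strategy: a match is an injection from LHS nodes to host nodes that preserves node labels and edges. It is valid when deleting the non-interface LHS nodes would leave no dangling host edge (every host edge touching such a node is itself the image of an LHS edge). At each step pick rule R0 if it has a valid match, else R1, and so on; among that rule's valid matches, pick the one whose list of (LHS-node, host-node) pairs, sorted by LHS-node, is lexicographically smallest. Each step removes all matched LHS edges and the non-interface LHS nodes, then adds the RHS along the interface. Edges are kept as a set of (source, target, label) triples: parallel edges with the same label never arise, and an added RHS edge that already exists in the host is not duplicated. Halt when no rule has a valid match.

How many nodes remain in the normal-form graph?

Answer: 2

Rewrite trace:
initial: |V|=8 |E|=3  E = 1-p->0 4-p->0 7-p->4
step 1: apply R0 at {0↦4, 1↦2, 2↦3, 3↦7}  → |V|=5 |E|=2  E = 1-p->0 4-p->0
step 2: apply R0 at {0↦0, 1↦5, 2↦6, 3↦4}  → |V|=2 |E|=1  E = 1-p->0
normal form: no rule applies after step 2
NF nodes: {0:B, 1:D}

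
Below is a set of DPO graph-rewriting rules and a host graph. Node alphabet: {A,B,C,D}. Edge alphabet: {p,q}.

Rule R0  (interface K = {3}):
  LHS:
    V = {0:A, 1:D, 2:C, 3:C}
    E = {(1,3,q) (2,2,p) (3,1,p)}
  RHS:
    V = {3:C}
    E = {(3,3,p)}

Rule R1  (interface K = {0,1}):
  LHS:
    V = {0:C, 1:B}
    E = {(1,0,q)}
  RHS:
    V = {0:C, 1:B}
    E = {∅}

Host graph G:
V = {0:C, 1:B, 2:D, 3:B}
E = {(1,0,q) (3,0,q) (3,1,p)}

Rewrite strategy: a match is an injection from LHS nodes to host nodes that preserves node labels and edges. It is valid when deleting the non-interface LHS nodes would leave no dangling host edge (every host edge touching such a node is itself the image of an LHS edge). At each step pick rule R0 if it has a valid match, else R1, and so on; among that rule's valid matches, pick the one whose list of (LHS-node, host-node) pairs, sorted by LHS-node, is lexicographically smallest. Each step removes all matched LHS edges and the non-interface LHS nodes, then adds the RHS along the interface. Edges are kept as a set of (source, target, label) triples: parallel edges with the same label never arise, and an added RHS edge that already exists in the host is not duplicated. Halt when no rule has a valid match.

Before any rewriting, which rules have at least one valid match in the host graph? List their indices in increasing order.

R0: no valid match — LHS pattern not found
R1: 2 valid matches — {0↦0, 1↦1}, {0↦0, 1↦3}

Answer: [R1]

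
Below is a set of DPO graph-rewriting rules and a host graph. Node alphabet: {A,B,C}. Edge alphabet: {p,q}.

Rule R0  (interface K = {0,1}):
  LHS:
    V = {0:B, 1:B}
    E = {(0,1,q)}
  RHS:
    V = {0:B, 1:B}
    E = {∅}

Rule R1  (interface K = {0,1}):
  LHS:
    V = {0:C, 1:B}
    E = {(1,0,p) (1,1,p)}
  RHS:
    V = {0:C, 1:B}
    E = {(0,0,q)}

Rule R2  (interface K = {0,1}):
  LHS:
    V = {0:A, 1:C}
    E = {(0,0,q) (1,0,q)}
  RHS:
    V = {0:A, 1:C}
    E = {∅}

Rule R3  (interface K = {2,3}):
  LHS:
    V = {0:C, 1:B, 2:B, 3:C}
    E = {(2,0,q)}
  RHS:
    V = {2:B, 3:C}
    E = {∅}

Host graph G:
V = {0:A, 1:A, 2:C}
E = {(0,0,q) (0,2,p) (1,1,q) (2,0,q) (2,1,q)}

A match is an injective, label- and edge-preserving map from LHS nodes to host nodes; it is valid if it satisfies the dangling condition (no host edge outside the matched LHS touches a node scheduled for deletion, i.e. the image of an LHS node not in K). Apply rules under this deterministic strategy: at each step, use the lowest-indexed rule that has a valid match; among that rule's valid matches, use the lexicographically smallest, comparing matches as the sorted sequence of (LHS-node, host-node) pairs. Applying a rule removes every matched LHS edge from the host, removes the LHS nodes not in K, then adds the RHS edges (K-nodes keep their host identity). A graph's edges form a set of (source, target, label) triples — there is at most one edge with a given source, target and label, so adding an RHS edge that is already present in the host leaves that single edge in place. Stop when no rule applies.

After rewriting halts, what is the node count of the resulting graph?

start.  V:3 E:5  edges: 0-q->0 0-p->2 1-q->1 2-q->0 2-q->1
1. fire R2 via {0↦0, 1↦2}  →  V:3 E:3  edges: 0-p->2 1-q->1 2-q->1
2. fire R2 via {0↦1, 1↦2}  →  V:3 E:1  edges: 0-p->2
normal form: no rule applies after step 2
NF nodes: {0:A, 1:A, 2:C}

Answer: 3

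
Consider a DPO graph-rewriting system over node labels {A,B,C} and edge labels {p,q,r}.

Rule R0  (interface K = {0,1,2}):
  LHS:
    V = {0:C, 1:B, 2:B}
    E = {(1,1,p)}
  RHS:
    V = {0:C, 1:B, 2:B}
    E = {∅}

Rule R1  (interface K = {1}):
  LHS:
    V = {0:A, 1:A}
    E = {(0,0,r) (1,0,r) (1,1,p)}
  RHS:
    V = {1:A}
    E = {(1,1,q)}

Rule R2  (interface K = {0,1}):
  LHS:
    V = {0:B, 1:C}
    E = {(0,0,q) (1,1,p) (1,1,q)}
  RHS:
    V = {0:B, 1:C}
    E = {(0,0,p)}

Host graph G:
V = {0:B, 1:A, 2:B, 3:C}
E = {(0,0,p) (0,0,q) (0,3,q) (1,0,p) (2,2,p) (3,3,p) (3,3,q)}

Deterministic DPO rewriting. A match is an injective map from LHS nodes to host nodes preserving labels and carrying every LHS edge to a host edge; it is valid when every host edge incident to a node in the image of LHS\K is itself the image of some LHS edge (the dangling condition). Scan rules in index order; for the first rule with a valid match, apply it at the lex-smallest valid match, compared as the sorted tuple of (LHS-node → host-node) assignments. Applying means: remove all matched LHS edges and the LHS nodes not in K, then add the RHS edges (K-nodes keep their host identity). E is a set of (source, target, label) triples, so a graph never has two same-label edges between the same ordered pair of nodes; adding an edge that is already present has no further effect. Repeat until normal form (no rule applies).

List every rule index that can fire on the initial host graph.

Answer: [R0,R2]

Rewrite trace:
R0: 2 valid matches — {0↦3, 1↦0, 2↦2}, {0↦3, 1↦2, 2↦0}
R1: no valid match — LHS pattern not found
R2: 1 valid match — {0↦0, 1↦3}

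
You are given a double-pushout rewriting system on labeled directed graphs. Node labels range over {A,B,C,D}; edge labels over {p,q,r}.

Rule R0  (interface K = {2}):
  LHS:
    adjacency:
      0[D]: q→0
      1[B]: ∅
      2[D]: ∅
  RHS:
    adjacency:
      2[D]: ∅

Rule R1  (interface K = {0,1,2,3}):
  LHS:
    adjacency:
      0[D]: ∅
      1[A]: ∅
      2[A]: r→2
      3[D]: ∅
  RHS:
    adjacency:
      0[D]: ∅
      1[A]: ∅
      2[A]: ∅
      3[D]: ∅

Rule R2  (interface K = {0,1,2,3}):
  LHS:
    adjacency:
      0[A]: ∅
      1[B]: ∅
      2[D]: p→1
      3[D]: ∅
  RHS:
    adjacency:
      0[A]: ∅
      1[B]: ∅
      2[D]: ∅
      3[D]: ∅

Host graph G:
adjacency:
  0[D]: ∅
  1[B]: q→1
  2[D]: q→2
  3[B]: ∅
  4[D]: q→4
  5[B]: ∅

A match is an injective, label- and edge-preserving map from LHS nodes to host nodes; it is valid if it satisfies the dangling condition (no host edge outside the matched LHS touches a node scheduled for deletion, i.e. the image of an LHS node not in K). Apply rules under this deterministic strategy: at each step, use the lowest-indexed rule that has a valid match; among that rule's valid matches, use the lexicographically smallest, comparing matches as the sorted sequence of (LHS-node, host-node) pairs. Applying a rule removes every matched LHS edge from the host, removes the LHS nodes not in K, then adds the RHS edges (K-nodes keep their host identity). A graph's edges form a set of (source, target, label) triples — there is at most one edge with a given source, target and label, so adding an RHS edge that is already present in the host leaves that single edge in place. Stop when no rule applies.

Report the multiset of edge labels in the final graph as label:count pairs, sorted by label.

initial: |V|=6 |E|=3  E = 1-q->1 2-q->2 4-q->4
step 1: apply R0 at {0↦2, 1↦3, 2↦0}  → |V|=4 |E|=2  E = 1-q->1 4-q->4
step 2: apply R0 at {0↦4, 1↦5, 2↦0}  → |V|=2 |E|=1  E = 1-q->1
final graph: no rule applies after step 2
NF edges: [(1, 1, 'q')]

Answer: q:1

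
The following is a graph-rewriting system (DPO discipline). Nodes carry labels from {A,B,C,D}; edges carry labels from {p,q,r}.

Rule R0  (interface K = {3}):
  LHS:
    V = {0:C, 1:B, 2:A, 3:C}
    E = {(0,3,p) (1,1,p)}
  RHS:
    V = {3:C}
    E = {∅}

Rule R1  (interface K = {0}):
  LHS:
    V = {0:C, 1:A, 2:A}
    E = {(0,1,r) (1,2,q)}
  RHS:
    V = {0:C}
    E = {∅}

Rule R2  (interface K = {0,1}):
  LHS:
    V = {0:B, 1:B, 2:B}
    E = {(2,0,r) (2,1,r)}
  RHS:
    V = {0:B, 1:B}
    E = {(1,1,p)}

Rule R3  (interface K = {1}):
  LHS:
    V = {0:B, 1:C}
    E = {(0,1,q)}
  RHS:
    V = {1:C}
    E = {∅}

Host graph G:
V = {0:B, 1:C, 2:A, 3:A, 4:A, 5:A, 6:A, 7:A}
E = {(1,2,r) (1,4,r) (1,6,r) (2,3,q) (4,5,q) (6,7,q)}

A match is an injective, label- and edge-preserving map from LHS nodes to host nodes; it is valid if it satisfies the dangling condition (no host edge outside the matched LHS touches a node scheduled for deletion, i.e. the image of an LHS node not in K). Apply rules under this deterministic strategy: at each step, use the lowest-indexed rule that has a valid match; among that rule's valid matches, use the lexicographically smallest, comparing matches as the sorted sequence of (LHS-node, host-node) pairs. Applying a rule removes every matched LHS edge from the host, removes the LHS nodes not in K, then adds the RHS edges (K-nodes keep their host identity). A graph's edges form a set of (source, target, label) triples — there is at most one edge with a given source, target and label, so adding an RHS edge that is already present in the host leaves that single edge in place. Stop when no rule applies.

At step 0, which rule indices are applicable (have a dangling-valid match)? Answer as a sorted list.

Answer: [R1]

Derivation:
R0: no valid match — LHS pattern not found
R1: 3 valid matches — {0↦1, 1↦2, 2↦3}, {0↦1, 1↦4, 2↦5}, {0↦1, 1↦6, 2↦7}
R2: no valid match — LHS pattern not found
R3: no valid match — LHS pattern not found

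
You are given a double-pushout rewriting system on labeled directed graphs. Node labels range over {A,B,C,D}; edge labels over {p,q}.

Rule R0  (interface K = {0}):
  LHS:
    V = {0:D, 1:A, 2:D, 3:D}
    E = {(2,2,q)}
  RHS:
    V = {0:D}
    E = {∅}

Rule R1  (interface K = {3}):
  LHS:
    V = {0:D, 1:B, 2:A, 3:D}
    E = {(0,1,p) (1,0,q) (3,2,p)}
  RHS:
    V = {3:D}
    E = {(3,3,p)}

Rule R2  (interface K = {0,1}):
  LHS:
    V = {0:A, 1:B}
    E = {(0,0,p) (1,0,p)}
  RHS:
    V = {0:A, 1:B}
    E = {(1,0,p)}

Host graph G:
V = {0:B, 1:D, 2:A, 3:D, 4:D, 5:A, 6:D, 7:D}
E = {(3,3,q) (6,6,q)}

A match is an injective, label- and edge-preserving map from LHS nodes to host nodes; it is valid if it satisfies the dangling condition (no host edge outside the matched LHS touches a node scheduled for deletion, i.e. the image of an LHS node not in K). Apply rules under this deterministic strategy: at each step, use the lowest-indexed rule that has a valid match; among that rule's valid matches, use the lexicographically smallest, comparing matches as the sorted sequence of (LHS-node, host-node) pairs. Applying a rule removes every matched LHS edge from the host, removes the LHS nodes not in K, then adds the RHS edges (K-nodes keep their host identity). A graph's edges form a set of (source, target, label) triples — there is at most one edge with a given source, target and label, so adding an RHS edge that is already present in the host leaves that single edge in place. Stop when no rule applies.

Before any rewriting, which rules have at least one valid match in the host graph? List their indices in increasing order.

R0: 36 valid matches — {0↦1, 1↦2, 2↦3, 3↦4}, {0↦1, 1↦2, 2↦3, 3↦7}, {0↦1, 1↦2, 2↦6, 3↦4} (+33 more)
R1: no valid match — LHS pattern not found
R2: no valid match — LHS pattern not found

Answer: [R0]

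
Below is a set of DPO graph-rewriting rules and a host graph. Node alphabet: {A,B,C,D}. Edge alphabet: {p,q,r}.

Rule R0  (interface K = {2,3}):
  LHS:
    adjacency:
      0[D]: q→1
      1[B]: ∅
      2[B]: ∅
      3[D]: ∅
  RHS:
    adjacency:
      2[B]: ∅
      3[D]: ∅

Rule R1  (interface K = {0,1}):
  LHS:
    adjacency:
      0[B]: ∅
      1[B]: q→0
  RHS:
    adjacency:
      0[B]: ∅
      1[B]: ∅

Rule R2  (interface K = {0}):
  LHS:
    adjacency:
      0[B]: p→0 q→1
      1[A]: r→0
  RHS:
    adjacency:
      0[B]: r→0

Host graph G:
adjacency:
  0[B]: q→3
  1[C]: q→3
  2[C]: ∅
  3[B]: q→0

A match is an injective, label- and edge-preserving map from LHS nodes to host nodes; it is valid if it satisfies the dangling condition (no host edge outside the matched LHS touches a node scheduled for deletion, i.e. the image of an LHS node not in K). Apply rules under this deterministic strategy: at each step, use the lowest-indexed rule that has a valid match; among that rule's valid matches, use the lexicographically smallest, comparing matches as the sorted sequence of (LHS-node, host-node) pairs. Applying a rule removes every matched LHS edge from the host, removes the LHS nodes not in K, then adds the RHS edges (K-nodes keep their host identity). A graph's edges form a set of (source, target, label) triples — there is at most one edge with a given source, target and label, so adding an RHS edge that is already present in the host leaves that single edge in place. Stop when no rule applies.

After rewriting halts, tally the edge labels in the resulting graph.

Answer: q:1

Steps:
initial: |V|=4 |E|=3  E = 0-q->3 1-q->3 3-q->0
step 1: apply R1 at {0↦0, 1↦3}  → |V|=4 |E|=2  E = 0-q->3 1-q->3
step 2: apply R1 at {0↦3, 1↦0}  → |V|=4 |E|=1  E = 1-q->3
final graph: no rule applies after step 2
NF edges: [(1, 3, 'q')]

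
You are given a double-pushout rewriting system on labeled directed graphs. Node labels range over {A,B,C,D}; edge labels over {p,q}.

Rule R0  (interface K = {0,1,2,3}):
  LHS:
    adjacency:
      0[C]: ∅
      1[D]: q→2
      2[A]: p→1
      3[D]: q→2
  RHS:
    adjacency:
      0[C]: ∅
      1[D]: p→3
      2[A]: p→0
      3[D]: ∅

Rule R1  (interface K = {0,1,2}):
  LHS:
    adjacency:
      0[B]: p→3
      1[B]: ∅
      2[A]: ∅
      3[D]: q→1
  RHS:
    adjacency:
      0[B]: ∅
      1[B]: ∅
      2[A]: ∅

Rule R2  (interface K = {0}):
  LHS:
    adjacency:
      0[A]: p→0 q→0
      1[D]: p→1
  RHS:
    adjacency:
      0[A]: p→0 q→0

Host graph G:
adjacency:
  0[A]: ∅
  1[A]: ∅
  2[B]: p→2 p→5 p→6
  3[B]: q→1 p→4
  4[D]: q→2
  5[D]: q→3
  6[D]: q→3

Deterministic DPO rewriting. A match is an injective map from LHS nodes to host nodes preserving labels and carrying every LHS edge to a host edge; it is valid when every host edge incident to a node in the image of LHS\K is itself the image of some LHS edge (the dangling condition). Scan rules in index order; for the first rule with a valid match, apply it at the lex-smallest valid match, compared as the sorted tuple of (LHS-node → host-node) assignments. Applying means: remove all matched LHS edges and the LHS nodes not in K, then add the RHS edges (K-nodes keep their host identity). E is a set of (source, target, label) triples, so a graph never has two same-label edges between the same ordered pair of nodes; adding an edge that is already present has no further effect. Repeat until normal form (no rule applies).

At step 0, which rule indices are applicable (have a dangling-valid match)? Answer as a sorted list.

R0: no valid match — LHS pattern not found
R1: 6 valid matches — {0↦2, 1↦3, 2↦0, 3↦5}, {0↦2, 1↦3, 2↦0, 3↦6}, {0↦2, 1↦3, 2↦1, 3↦5} (+3 more)
R2: no valid match — LHS pattern not found

Answer: [R1]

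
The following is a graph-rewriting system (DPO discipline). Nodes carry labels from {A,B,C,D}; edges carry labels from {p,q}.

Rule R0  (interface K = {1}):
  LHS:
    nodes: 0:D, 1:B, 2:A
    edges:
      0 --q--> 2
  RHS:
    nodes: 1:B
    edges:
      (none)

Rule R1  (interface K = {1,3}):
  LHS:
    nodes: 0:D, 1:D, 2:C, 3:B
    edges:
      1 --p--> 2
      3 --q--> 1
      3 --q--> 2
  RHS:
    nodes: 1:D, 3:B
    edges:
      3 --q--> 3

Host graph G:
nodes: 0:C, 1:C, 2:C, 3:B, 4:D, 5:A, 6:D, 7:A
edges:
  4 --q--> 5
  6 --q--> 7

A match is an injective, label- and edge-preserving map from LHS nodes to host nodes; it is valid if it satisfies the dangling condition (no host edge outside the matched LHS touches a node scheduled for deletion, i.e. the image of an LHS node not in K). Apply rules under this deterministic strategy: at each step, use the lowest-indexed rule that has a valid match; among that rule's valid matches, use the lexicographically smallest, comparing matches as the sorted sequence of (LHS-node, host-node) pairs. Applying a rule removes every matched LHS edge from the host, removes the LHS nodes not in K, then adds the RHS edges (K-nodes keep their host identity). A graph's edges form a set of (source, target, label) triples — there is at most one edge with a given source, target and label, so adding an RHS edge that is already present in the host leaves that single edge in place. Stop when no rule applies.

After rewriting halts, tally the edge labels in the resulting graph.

start.  V:8 E:2  edges: 4-q->5 6-q->7
1. fire R0 via {0↦4, 1↦3, 2↦5}  →  V:6 E:1  edges: 6-q->7
2. fire R0 via {0↦6, 1↦3, 2↦7}  →  V:4 E:0  edges: ∅
normal form: no rule applies after step 2
NF edges: []

Answer: (no edges)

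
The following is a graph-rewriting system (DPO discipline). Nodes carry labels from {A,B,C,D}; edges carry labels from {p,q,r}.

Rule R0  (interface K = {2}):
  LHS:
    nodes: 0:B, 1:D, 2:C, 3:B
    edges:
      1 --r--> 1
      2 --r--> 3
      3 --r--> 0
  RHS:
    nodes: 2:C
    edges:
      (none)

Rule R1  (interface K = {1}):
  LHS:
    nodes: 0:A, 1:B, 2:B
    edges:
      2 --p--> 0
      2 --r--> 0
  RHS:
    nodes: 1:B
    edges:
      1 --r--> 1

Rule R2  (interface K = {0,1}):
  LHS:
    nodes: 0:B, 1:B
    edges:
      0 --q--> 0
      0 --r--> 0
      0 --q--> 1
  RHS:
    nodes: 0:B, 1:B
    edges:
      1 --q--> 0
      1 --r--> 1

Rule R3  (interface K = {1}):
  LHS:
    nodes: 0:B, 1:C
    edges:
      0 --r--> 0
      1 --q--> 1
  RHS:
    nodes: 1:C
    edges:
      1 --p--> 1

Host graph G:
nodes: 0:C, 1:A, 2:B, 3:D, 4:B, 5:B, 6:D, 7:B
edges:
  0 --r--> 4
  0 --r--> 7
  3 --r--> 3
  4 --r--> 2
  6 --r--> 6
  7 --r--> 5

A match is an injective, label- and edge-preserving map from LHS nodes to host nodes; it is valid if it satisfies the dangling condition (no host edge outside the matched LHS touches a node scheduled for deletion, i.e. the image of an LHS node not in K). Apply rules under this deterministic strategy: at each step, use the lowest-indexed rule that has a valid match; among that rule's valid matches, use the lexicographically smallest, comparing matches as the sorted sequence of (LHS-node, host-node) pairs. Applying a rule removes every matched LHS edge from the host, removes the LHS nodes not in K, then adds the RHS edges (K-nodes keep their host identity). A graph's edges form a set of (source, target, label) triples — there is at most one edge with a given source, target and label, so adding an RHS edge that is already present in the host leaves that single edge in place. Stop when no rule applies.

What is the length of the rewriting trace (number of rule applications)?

Answer: 2

Steps:
start.  V:8 E:6  edges: 0-r->4 0-r->7 3-r->3 4-r->2 6-r->6 7-r->5
1. fire R0 via {0↦2, 1↦3, 2↦0, 3↦4}  →  V:5 E:3  edges: 0-r->7 6-r->6 7-r->5
2. fire R0 via {0↦5, 1↦6, 2↦0, 3↦7}  →  V:2 E:0  edges: ∅
normal form: no rule applies after step 2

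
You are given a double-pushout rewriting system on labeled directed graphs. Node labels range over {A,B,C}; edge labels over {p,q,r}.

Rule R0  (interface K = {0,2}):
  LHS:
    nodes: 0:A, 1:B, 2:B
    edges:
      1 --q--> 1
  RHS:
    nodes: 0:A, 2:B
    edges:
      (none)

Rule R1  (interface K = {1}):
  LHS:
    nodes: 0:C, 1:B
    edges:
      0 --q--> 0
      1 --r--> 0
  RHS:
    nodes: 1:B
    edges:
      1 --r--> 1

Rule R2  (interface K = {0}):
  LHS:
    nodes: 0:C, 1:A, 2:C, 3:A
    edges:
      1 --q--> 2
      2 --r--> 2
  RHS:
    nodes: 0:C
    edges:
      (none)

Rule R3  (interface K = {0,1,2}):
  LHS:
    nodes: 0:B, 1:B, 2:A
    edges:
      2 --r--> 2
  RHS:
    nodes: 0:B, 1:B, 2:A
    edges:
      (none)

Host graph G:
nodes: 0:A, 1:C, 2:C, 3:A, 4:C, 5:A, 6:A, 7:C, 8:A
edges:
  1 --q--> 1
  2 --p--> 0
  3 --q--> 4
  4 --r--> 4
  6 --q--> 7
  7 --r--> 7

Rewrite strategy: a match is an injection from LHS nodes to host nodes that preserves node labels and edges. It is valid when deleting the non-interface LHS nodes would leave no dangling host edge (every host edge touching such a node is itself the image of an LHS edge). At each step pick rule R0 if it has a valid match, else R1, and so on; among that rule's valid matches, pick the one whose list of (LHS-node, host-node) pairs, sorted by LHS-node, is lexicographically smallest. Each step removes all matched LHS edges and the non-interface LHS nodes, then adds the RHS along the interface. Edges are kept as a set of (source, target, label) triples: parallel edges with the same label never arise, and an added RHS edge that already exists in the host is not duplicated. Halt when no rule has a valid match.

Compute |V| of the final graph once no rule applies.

initial: |V|=9 |E|=6  E = 1-q->1 2-p->0 3-q->4 4-r->4 6-q->7 7-r->7
step 1: apply R2 at {0↦1, 1↦3, 2↦4, 3↦5}  → |V|=6 |E|=4  E = 1-q->1 2-p->0 6-q->7 7-r->7
step 2: apply R2 at {0↦1, 1↦6, 2↦7, 3↦8}  → |V|=3 |E|=2  E = 1-q->1 2-p->0
final graph: no rule applies after step 2
NF nodes: {0:A, 1:C, 2:C}

Answer: 3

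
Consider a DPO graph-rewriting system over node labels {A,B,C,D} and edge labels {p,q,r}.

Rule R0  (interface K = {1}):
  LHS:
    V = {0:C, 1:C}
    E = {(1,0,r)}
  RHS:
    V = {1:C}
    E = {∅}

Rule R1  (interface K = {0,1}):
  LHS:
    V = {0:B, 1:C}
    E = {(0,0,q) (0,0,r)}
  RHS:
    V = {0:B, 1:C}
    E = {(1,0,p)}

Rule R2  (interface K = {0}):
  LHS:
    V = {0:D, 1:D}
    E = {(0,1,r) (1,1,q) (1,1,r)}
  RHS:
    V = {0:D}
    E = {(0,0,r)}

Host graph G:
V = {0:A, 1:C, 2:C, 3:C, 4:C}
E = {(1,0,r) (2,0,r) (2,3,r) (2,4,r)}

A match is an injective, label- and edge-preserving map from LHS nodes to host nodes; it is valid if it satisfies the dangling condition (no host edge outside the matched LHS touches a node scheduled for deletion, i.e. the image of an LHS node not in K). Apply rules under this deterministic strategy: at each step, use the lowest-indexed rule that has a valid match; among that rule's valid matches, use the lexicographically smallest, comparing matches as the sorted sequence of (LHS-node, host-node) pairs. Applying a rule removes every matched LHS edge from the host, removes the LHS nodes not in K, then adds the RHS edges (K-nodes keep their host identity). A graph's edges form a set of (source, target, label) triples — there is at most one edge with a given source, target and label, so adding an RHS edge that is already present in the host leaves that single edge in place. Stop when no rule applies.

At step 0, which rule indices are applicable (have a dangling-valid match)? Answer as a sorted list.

R0: 2 valid matches — {0↦3, 1↦2}, {0↦4, 1↦2}
R1: no valid match — LHS pattern not found
R2: no valid match — LHS pattern not found

Answer: [R0]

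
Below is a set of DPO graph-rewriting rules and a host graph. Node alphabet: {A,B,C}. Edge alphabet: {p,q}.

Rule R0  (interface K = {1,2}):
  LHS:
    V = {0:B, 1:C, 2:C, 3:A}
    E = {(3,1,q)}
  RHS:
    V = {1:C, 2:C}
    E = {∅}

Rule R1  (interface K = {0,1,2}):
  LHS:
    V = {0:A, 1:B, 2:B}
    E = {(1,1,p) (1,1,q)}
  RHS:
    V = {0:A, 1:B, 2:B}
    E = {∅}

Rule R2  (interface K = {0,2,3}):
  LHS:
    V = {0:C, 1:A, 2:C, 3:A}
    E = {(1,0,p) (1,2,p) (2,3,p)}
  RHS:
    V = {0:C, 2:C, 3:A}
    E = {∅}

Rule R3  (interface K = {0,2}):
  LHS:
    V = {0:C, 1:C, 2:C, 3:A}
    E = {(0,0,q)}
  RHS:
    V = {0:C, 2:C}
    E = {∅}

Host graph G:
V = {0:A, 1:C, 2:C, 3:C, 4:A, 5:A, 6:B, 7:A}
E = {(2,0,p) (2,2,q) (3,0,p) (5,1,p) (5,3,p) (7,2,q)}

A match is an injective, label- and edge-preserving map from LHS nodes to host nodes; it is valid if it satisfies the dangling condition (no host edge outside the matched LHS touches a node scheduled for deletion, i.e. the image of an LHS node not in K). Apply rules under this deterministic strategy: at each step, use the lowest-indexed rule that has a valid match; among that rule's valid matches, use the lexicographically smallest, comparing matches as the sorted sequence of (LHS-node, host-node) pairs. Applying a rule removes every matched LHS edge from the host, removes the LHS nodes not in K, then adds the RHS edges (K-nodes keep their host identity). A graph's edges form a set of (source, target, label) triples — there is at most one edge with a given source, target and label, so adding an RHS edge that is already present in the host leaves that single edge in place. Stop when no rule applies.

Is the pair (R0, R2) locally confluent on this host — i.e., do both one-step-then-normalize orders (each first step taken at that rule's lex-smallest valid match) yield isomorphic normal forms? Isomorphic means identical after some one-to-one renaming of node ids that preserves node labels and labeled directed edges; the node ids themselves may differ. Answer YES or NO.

Answer: YES

Rewrite trace:
branch R0-first: apply at {0↦6, 1↦2, 2↦1, 3↦7} → |E|=5, then 2 more step(s) → NF |V|=3 |E|=1 V={0:A, 2:C, 3:C} E=2-p->0
branch R2-first: apply at {0↦1, 1↦5, 2↦3, 3↦0} → |E|=3, then 2 more step(s) → NF |V|=3 |E|=1 V={0:A, 2:C, 3:C} E=2-p->0
graphs isomorphic (equal up to label-preserving node renaming)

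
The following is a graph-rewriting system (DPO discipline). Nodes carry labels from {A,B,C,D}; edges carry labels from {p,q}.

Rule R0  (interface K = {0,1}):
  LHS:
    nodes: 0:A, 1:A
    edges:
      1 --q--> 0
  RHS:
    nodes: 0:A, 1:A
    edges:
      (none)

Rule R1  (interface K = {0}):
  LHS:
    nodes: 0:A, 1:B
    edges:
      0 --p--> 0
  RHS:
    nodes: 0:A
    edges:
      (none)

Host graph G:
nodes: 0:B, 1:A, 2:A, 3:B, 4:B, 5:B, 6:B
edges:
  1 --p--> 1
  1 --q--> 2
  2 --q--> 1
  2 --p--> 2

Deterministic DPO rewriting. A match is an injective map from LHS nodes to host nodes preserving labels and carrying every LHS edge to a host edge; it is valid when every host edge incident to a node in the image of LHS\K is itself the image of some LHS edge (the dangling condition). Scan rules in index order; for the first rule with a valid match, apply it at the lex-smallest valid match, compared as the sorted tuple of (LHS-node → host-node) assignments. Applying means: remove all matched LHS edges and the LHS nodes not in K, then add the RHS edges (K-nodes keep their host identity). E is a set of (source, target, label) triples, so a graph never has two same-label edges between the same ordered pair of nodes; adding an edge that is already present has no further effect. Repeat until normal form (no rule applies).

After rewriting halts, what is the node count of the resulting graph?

Answer: 5

Derivation:
[0] host  ⇒  7 nodes, 4 edges  {1-p->1 1-q->2 2-q->1 2-p->2}
[1] R0 @ {0↦1, 1↦2}  ⇒  7 nodes, 3 edges  {1-p->1 1-q->2 2-p->2}
[2] R0 @ {0↦2, 1↦1}  ⇒  7 nodes, 2 edges  {1-p->1 2-p->2}
[3] R1 @ {0↦1, 1↦0}  ⇒  6 nodes, 1 edges  {2-p->2}
[4] R1 @ {0↦2, 1↦3}  ⇒  5 nodes, 0 edges  {∅}
halt: no rule applies after step 4
NF nodes: {1:A, 2:A, 4:B, 5:B, 6:B}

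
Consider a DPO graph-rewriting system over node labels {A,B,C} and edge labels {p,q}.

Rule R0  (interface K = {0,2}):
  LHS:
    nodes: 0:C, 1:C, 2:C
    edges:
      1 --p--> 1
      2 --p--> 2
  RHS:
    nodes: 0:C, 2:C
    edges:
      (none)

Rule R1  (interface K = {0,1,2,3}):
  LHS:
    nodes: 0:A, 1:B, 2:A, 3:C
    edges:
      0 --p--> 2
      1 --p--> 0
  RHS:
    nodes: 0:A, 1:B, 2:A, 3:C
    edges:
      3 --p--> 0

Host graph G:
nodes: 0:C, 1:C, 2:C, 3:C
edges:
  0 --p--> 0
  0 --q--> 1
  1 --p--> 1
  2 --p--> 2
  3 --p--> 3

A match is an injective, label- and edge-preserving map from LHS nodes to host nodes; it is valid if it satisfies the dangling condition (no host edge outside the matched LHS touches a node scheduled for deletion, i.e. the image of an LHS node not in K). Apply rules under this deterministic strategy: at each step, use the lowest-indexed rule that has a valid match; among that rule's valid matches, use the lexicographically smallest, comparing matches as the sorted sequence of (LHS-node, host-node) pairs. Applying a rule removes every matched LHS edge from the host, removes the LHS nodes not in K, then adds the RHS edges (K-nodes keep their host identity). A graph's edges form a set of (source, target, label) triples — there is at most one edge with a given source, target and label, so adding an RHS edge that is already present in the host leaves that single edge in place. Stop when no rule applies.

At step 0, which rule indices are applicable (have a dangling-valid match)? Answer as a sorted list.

Answer: [R0]

Steps:
R0: 12 valid matches — {0↦0, 1↦2, 2↦1}, {0↦0, 1↦2, 2↦3}, {0↦0, 1↦3, 2↦1} (+9 more)
R1: no valid match — LHS pattern not found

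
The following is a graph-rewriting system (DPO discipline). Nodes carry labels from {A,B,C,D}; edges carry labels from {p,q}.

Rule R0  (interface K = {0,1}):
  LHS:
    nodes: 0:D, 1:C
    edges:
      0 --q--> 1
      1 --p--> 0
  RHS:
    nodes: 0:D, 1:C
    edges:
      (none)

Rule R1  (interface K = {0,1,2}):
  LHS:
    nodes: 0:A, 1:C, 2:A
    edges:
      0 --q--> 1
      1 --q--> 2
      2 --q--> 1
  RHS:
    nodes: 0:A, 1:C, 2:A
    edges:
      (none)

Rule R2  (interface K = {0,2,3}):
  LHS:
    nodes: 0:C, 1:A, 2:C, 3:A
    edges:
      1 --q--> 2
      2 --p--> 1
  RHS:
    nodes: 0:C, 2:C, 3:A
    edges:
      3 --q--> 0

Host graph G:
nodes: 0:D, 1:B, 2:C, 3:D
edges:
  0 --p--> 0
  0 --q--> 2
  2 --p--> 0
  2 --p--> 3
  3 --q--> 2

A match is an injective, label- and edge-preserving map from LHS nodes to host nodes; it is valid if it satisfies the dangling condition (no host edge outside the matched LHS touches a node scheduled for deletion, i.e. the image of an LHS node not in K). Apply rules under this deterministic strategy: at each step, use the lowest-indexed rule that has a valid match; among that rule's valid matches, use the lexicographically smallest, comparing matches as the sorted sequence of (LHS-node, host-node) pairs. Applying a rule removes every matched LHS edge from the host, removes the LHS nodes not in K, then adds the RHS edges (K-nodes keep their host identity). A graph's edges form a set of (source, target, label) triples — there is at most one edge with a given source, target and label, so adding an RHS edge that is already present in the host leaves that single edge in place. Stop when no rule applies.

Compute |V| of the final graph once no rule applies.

Answer: 4

Derivation:
start.  V:4 E:5  edges: 0-p->0 0-q->2 2-p->0 2-p->3 3-q->2
1. fire R0 via {0↦0, 1↦2}  →  V:4 E:3  edges: 0-p->0 2-p->3 3-q->2
2. fire R0 via {0↦3, 1↦2}  →  V:4 E:1  edges: 0-p->0
halt: no rule applies after step 2
NF nodes: {0:D, 1:B, 2:C, 3:D}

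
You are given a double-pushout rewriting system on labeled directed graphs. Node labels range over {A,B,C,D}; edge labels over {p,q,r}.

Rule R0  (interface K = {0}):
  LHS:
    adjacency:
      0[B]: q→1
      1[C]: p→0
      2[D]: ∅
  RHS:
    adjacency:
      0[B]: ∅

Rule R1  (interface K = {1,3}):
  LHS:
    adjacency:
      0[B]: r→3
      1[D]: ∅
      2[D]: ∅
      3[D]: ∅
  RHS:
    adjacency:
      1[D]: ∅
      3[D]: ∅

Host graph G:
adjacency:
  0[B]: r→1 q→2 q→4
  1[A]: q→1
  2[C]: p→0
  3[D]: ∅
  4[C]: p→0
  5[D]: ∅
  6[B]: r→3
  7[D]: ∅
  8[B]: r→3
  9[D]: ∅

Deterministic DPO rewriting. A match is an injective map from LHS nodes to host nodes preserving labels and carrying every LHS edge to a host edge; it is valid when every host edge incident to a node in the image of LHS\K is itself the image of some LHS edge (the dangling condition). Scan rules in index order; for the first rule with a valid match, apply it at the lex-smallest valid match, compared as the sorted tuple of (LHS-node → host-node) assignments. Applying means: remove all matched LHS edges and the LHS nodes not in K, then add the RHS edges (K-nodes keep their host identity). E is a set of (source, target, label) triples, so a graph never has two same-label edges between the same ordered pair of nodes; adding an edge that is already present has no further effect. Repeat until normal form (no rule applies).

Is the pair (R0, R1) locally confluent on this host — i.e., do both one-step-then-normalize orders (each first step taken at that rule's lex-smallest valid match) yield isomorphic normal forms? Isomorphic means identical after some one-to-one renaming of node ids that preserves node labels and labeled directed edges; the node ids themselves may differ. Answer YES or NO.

branch R0-first: apply at {0↦0, 1↦2, 2↦5} → |E|=6, then 1 more step(s) → NF |V|=6 |E|=4 V={0:B, 1:A, 3:D, 6:B, 8:B, 9:D} E=0-r->1 1-q->1 6-r->3 8-r->3
branch R1-first: apply at {0↦6, 1↦5, 2↦7, 3↦3} → |E|=7, then 2 more step(s) → NF |V|=4 |E|=3 V={0:B, 1:A, 3:D, 8:B} E=0-r->1 1-q->1 8-r->3
graphs not isomorphic

Answer: NO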